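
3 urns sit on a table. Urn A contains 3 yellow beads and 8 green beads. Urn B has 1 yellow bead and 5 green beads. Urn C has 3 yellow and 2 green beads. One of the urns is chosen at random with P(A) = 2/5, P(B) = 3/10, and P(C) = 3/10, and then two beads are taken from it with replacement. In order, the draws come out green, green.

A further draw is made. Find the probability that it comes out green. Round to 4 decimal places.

Compute the likelihood of the observed sequence for each case: P(data | urn A) = (8/11)(8/11) = 0.52893; P(data | urn B) = (5/6)(5/6) = 0.69444; P(data | urn C) = (2/5)(2/5) = 0.16.
Weighting by the prior gives 2/5 · 0.52893 = 0.21157, 3/10 · 0.69444 = 0.20833, 3/10 · 0.16 = 0.048; summing to 0.4679.
Normalising, the posterior is P(urn A | data) = 0.45217, P(urn B | data) = 0.44525, P(urn C | data) = 0.10259.
The predictive probability is P(green next | data) = (8/11)(0.45217) + (5/6)(0.44525) + (2/5)(0.10259) = 0.74092.

0.7409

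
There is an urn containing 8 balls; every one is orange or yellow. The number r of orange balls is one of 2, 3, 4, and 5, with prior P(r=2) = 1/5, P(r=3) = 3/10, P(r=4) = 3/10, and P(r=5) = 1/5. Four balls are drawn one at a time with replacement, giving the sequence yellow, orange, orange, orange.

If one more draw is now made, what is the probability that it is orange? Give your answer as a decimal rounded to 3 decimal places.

The likelihood of the observed sequence under each hypothesis: P(data | r = 2) = (6/8)(2/8)(2/8)(2/8) = 0.011719; P(data | r = 3) = (5/8)(3/8)(3/8)(3/8) = 0.032959; P(data | r = 4) = (4/8)(4/8)(4/8)(4/8) = 0.0625; P(data | r = 5) = (3/8)(5/8)(5/8)(5/8) = 0.091553.
The prior-weighted likelihoods are 1/5 · 0.011719 = 0.0023437, 3/10 · 0.032959 = 0.0098877, 3/10 · 0.0625 = 0.01875, 1/5 · 0.091553 = 0.018311; with total 0.049292.
Dividing through by the total gives posterior P(r = 2 | data) = 0.047548, P(r = 3 | data) = 0.20059, P(r = 4 | data) = 0.38039, P(r = 5 | data) = 0.37147.
Averaging over the posterior, P(orange next | data) = (1/4)(0.047548) + (3/8)(0.20059) + (1/2)(0.38039) + (5/8)(0.37147) = 0.50947.

0.509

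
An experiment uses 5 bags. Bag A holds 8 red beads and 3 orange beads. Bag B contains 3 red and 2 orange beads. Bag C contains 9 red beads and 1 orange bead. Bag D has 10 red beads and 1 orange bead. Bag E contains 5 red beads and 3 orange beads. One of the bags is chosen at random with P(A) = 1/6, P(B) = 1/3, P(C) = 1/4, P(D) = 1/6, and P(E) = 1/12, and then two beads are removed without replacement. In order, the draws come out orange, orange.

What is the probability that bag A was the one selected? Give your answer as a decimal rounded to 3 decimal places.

0.177

For each hypothesis, P(data | H) works out to: P(data | bag A) = (3/11)(2/10) = 0.054545; P(data | bag B) = (2/5)(1/4) = 0.1; P(data | bag C) = (1/10)(0/9) = 0; P(data | bag D) = (1/11)(0/10) = 0; P(data | bag E) = (3/8)(2/7) = 0.10714.
The prior-weighted likelihoods are 1/6 · 0.054545 = 0.0090909, 1/3 · 0.1 = 0.033333, 1/4 · 0 = 0, 1/6 · 0 = 0, 1/12 · 0.10714 = 0.0089286; these sum to 0.051353.
By Bayes' rule, P(bag A | data) = (0.0090909) / (0.051353) = 0.17703.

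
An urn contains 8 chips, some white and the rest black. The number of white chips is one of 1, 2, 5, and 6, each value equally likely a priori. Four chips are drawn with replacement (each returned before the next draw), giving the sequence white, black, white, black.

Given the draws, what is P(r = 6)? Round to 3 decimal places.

0.256

For each hypothesis, P(data | H) works out to: P(data | r = 1) = (1/8)(7/8)(1/8)(7/8) = 0.011963; P(data | r = 2) = (2/8)(6/8)(2/8)(6/8) = 0.035156; P(data | r = 5) = (5/8)(3/8)(5/8)(3/8) = 0.054932; P(data | r = 6) = (6/8)(2/8)(6/8)(2/8) = 0.035156.
The prior-weighted likelihoods are 1/4 · 0.011963 = 0.0029907, 1/4 · 0.035156 = 0.0087891, 1/4 · 0.054932 = 0.013733, 1/4 · 0.035156 = 0.0087891; summing to 0.034302.
So P(r = 6 | data) = (0.0087891) / (0.034302) = 0.25623.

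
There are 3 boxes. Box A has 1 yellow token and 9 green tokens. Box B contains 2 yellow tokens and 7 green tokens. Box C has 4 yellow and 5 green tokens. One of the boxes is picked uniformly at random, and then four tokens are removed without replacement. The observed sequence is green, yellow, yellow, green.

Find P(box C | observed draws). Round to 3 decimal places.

0.741

For each hypothesis, P(data | H) works out to: P(data | box A) = (9/10)(1/9)(0/8) = 0; P(data | box B) = (7/9)(2/8)(1/7)(6/6) = 1/36; P(data | box C) = (5/9)(4/8)(3/7)(4/6) = 5/63.
Weighting by the prior gives 1/3 · 0 = 0, 1/3 · 1/36 = 1/108, 1/3 · 5/63 = 5/189; these sum to 1/28.
Therefore the posterior P(box C | data) = (5/189) / (1/28) = 20/27.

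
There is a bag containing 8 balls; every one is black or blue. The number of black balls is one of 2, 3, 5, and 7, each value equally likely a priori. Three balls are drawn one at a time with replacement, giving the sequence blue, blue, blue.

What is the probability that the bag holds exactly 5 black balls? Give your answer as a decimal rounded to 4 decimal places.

Under each hypothesis, the probability of the observed sequence is: P(data | r = 2) = (6/8)(6/8)(6/8) = 0.42188; P(data | r = 3) = (5/8)(5/8)(5/8) = 0.24414; P(data | r = 5) = (3/8)(3/8)(3/8) = 0.052734; P(data | r = 7) = (1/8)(1/8)(1/8) = 0.0019531.
The prior-weighted likelihoods are 1/4 · 0.42188 = 0.10547, 1/4 · 0.24414 = 0.061035, 1/4 · 0.052734 = 0.013184, 1/4 · 0.0019531 = 0.00048828; these sum to 0.18018.
By Bayes' rule, P(r = 5 | data) = (0.013184) / (0.18018) = 0.073171.

0.0732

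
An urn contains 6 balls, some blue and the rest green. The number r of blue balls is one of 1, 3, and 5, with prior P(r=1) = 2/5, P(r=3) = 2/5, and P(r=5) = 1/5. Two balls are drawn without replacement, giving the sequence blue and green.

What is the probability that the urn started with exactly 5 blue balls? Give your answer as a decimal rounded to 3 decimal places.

0.152

The likelihood of the observed sequence under each hypothesis: P(data | r = 1) = (1/6)(5/5) = 1/6; P(data | r = 3) = (3/6)(3/5) = 3/10; P(data | r = 5) = (5/6)(1/5) = 1/6.
The prior-weighted likelihoods are 2/5 · 1/6 = 1/15, 2/5 · 3/10 = 3/25, 1/5 · 1/6 = 1/30; summing to 11/50.
Hence P(r = 5 | data) = (1/30) / (11/50) = 5/33.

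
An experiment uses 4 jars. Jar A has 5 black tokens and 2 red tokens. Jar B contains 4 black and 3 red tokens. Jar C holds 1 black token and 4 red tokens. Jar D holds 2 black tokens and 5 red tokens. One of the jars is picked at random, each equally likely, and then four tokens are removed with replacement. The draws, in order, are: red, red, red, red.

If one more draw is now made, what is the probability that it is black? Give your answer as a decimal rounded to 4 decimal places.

For each hypothesis, P(data | H) works out to: P(data | jar A) = (2/7)(2/7)(2/7)(2/7) = 0.0066639; P(data | jar B) = (3/7)(3/7)(3/7)(3/7) = 0.033736; P(data | jar C) = (4/5)(4/5)(4/5)(4/5) = 0.4096; P(data | jar D) = (5/7)(5/7)(5/7)(5/7) = 0.26031.
The prior-weighted likelihoods are 1/4 · 0.0066639 = 0.001666, 1/4 · 0.033736 = 0.008434, 1/4 · 0.4096 = 0.1024, 1/4 · 0.26031 = 0.065077; summing to 0.17758.
Normalising, the posterior is P(jar A | data) = 0.0093817, P(jar B | data) = 0.047495, P(jar C | data) = 0.57665, P(jar D | data) = 0.36647.
So P(black next | data) = Σ P(black next | H) P(H | data) = (5/7)(0.0093817) + (4/7)(0.047495) + (1/5)(0.57665) + (2/7)(0.36647) = 0.25388.

0.2539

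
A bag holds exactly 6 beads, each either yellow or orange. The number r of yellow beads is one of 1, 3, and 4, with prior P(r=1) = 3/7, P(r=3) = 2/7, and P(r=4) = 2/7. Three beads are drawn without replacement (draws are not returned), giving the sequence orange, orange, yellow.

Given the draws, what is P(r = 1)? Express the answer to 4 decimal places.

For each hypothesis, P(data | H) works out to: P(data | r = 1) = (5/6)(4/5)(1/4) = 1/6; P(data | r = 3) = (3/6)(2/5)(3/4) = 3/20; P(data | r = 4) = (2/6)(1/5)(4/4) = 1/15.
Weighting by the prior gives 3/7 · 1/6 = 1/14, 2/7 · 3/20 = 3/70, 2/7 · 1/15 = 2/105; these sum to 2/15.
Therefore the posterior P(r = 1 | data) = (1/14) / (2/15) = 15/28.

0.5357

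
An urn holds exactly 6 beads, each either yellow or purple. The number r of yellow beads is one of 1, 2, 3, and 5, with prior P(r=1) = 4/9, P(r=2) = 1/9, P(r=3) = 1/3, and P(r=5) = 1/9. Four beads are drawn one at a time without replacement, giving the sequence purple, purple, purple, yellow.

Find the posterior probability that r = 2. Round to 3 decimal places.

0.140

The likelihood of the observed sequence under each hypothesis: P(data | r = 1) = (5/6)(4/5)(3/4)(1/3) = 1/6; P(data | r = 2) = (4/6)(3/5)(2/4)(2/3) = 2/15; P(data | r = 3) = (3/6)(2/5)(1/4)(3/3) = 1/20; P(data | r = 5) = (1/6)(0/5) = 0.
Multiplying each by its prior: 4/9 · 1/6 = 2/27, 1/9 · 2/15 = 2/135, 1/3 · 1/20 = 1/60, 1/9 · 0 = 0; summing to 19/180.
Therefore the posterior P(r = 2 | data) = (2/135) / (19/180) = 8/57.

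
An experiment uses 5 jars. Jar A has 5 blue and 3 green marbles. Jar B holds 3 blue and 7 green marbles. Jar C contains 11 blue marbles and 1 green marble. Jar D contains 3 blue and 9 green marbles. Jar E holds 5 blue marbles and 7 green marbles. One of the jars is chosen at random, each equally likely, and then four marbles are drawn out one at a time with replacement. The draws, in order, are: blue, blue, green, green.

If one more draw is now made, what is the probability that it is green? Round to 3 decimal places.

0.566

For each hypothesis, P(data | H) works out to: P(data | jar A) = (5/8)(5/8)(3/8)(3/8) = 0.054932; P(data | jar B) = (3/10)(3/10)(7/10)(7/10) = 0.0441; P(data | jar C) = (11/12)(11/12)(1/12)(1/12) = 0.0058353; P(data | jar D) = (3/12)(3/12)(9/12)(9/12) = 0.035156; P(data | jar E) = (5/12)(5/12)(7/12)(7/12) = 0.059076.
Multiplying each by its prior: 1/5 · 0.054932 = 0.010986, 1/5 · 0.0441 = 0.00882, 1/5 · 0.0058353 = 0.0011671, 1/5 · 0.035156 = 0.0070313, 1/5 · 0.059076 = 0.011815; summing to 0.03982.
The posterior is then P(jar A | data) = 0.2759, P(jar B | data) = 0.2215, P(jar C | data) = 0.029308, P(jar D | data) = 0.17658, P(jar E | data) = 0.29672.
The predictive probability is P(green next | data) = (3/8)(0.2759) + (7/10)(0.2215) + (1/12)(0.029308) + (3/4)(0.17658) + (7/12)(0.29672) = 0.56647.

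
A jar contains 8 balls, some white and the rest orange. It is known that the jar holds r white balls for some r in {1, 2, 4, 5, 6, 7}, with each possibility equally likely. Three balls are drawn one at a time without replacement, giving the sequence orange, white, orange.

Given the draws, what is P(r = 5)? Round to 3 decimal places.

0.156

Compute the likelihood of the observed sequence for each case: P(data | r = 1) = (7/8)(1/7)(6/6) = 1/8; P(data | r = 2) = (6/8)(2/7)(5/6) = 5/28; P(data | r = 4) = (4/8)(4/7)(3/6) = 1/7; P(data | r = 5) = (3/8)(5/7)(2/6) = 5/56; P(data | r = 6) = (2/8)(6/7)(1/6) = 1/28; P(data | r = 7) = (1/8)(7/7)(0/6) = 0.
The prior-weighted likelihoods are 1/6 · 1/8 = 1/48, 1/6 · 5/28 = 5/168, 1/6 · 1/7 = 1/42, 1/6 · 5/56 = 5/336, 1/6 · 1/28 = 1/168, 1/6 · 0 = 0; these sum to 2/21.
Hence P(r = 5 | data) = (5/336) / (2/21) = 5/32.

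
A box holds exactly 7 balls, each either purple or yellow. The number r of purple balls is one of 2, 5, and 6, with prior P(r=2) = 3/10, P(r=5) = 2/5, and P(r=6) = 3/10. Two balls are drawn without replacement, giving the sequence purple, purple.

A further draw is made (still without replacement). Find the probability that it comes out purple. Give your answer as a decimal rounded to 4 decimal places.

Under each hypothesis, the probability of the observed sequence is: P(data | r = 2) = (2/7)(1/6) = 1/21; P(data | r = 5) = (5/7)(4/6) = 10/21; P(data | r = 6) = (6/7)(5/6) = 5/7.
The prior-weighted likelihoods are 3/10 · 1/21 = 1/70, 2/5 · 10/21 = 4/21, 3/10 · 5/7 = 3/14; these sum to 44/105.
The posterior is then P(r = 2 | data) = 3/88, P(r = 5 | data) = 5/11, P(r = 6 | data) = 45/88.
Averaging over the posterior, P(purple next | data) = (0)(3/88) + (3/5)(5/11) + (4/5)(45/88) = 15/22.

0.6818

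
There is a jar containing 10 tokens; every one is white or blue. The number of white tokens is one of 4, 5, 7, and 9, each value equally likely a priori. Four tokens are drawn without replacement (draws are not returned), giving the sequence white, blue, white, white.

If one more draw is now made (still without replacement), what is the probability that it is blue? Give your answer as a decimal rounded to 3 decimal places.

For each hypothesis, P(data | H) works out to: P(data | r = 4) = (4/10)(6/9)(3/8)(2/7) = 0.028571; P(data | r = 5) = (5/10)(5/9)(4/8)(3/7) = 0.059524; P(data | r = 7) = (7/10)(3/9)(6/8)(5/7) = 0.125; P(data | r = 9) = (9/10)(1/9)(8/8)(7/7) = 0.1.
The prior-weighted likelihoods are 1/4 · 0.028571 = 0.0071429, 1/4 · 0.059524 = 0.014881, 1/4 · 0.125 = 0.03125, 1/4 · 0.1 = 0.025; summing to 0.078274.
The posterior is then P(r = 4 | data) = 0.091255, P(r = 5 | data) = 0.19011, P(r = 7 | data) = 0.39924, P(r = 9 | data) = 0.31939.
So P(blue next | data) = Σ P(blue next | H) P(H | data) = (5/6)(0.091255) + (2/3)(0.19011) + (1/3)(0.39924) + (0)(0.31939) = 0.33587.

0.336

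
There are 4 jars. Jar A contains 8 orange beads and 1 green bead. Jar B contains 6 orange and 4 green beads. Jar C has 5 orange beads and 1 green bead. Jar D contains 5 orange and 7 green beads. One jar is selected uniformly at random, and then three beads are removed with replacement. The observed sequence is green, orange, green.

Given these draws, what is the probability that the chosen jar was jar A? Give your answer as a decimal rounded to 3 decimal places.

0.040

For each hypothesis, P(data | H) works out to: P(data | jar A) = (1/9)(8/9)(1/9) = 0.010974; P(data | jar B) = (4/10)(6/10)(4/10) = 0.096; P(data | jar C) = (1/6)(5/6)(1/6) = 0.023148; P(data | jar D) = (7/12)(5/12)(7/12) = 0.14178.
Multiplying each by its prior: 1/4 · 0.010974 = 0.0027435, 1/4 · 0.096 = 0.024, 1/4 · 0.023148 = 0.005787, 1/4 · 0.14178 = 0.035446; these sum to 0.067976.
Hence P(jar A | data) = (0.0027435) / (0.067976) = 0.04036.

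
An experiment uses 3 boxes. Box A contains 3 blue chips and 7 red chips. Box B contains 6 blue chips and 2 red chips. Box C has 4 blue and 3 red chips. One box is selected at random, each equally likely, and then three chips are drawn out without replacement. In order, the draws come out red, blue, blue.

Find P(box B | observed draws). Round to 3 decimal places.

0.437

The likelihood of the observed sequence under each hypothesis: P(data | box A) = (7/10)(3/9)(2/8) = 7/120; P(data | box B) = (2/8)(6/7)(5/6) = 5/28; P(data | box C) = (3/7)(4/6)(3/5) = 6/35.
Weighting by the prior gives 1/3 · 7/120 = 7/360, 1/3 · 5/28 = 5/84, 1/3 · 6/35 = 2/35; these sum to 49/360.
Therefore the posterior P(box B | data) = (5/84) / (49/360) = 150/343.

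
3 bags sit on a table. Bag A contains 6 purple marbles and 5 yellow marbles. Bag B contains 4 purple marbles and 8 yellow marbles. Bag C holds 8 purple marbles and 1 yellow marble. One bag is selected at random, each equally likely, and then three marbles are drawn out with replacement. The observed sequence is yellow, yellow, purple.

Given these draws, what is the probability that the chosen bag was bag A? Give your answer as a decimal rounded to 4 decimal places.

Compute the likelihood of the observed sequence for each case: P(data | bag A) = (5/11)(5/11)(6/11) = 0.1127; P(data | bag B) = (8/12)(8/12)(4/12) = 0.14815; P(data | bag C) = (1/9)(1/9)(8/9) = 0.010974.
The prior-weighted likelihoods are 1/3 · 0.1127 = 0.037566, 1/3 · 0.14815 = 0.049383, 1/3 · 0.010974 = 0.003658; summing to 0.090606.
Hence P(bag A | data) = (0.037566) / (0.090606) = 0.4146.

0.4146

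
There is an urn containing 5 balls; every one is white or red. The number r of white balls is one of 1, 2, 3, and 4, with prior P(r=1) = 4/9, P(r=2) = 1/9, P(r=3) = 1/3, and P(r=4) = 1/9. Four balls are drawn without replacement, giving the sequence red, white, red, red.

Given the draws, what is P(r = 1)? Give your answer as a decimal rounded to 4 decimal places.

0.8889

Under each hypothesis, the probability of the observed sequence is: P(data | r = 1) = (4/5)(1/4)(3/3)(2/2) = 1/5; P(data | r = 2) = (3/5)(2/4)(2/3)(1/2) = 1/10; P(data | r = 3) = (2/5)(3/4)(1/3)(0/2) = 0; P(data | r = 4) = (1/5)(4/4)(0/3) = 0.
Weighting by the prior gives 4/9 · 1/5 = 4/45, 1/9 · 1/10 = 1/90, 1/3 · 0 = 0, 1/9 · 0 = 0; these sum to 1/10.
So P(r = 1 | data) = (4/45) / (1/10) = 8/9.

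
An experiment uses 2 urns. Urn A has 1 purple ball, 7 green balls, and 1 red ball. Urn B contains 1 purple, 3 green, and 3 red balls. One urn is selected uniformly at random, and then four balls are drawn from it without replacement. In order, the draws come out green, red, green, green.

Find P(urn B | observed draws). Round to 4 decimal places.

For each hypothesis, P(data | H) works out to: P(data | urn A) = (7/9)(1/8)(6/7)(5/6) = 0.069444; P(data | urn B) = (3/7)(3/6)(2/5)(1/4) = 0.021429.
The prior-weighted likelihoods are 1/2 · 0.069444 = 0.034722, 1/2 · 0.021429 = 0.010714; with total 0.045437.
Therefore the posterior P(urn B | data) = (0.010714) / (0.045437) = 0.23581.

0.2358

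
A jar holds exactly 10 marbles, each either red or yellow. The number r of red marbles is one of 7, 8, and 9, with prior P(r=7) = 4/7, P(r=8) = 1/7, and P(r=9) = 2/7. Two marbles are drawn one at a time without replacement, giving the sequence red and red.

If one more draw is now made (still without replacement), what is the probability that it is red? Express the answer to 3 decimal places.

Compute the likelihood of the observed sequence for each case: P(data | r = 7) = (7/10)(6/9) = 7/15; P(data | r = 8) = (8/10)(7/9) = 28/45; P(data | r = 9) = (9/10)(8/9) = 4/5.
Weighting by the prior gives 4/7 · 7/15 = 4/15, 1/7 · 28/45 = 4/45, 2/7 · 4/5 = 8/35; with total 184/315.
The posterior is then P(r = 7 | data) = 21/46, P(r = 8 | data) = 7/46, P(r = 9 | data) = 9/23.
So P(red next | data) = Σ P(red next | H) P(H | data) = (5/8)(21/46) + (3/4)(7/46) + (7/8)(9/23) = 273/368.

0.742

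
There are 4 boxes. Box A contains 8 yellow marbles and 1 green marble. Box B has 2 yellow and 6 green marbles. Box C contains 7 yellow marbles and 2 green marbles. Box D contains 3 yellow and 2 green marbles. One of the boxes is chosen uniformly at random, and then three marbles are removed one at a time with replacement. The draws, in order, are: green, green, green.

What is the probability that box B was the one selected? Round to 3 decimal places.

The likelihood of the observed sequence under each hypothesis: P(data | box A) = (1/9)(1/9)(1/9) = 0.0013717; P(data | box B) = (6/8)(6/8)(6/8) = 0.42188; P(data | box C) = (2/9)(2/9)(2/9) = 0.010974; P(data | box D) = (2/5)(2/5)(2/5) = 0.064.
The prior-weighted likelihoods are 1/4 · 0.0013717 = 0.00034294, 1/4 · 0.42188 = 0.10547, 1/4 · 0.010974 = 0.0027435, 1/4 · 0.064 = 0.016; summing to 0.12456.
So P(box B | data) = (0.10547) / (0.12456) = 0.84676.

0.847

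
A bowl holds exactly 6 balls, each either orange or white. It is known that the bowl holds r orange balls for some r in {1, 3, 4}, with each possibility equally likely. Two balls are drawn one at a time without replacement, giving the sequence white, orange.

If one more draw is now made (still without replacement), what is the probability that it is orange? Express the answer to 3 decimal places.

Under each hypothesis, the probability of the observed sequence is: P(data | r = 1) = (5/6)(1/5) = 1/6; P(data | r = 3) = (3/6)(3/5) = 3/10; P(data | r = 4) = (2/6)(4/5) = 4/15.
Weighting by the prior gives 1/3 · 1/6 = 1/18, 1/3 · 3/10 = 1/10, 1/3 · 4/15 = 4/45; these sum to 11/45.
The posterior is then P(r = 1 | data) = 5/22, P(r = 3 | data) = 9/22, P(r = 4 | data) = 4/11.
The predictive probability is P(orange next | data) = (0)(5/22) + (1/2)(9/22) + (3/4)(4/11) = 21/44.

0.477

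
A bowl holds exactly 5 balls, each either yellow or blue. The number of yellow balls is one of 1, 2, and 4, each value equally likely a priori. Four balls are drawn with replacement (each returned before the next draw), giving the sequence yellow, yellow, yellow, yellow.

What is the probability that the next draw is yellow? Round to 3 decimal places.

0.774

Compute the likelihood of the observed sequence for each case: P(data | r = 1) = (1/5)(1/5)(1/5)(1/5) = 0.0016; P(data | r = 2) = (2/5)(2/5)(2/5)(2/5) = 0.0256; P(data | r = 4) = (4/5)(4/5)(4/5)(4/5) = 0.4096.
Weighting by the prior gives 1/3 · 0.0016 = 0.00053333, 1/3 · 0.0256 = 0.0085333, 1/3 · 0.4096 = 0.13653; these sum to 0.1456.
Normalising, the posterior is P(r = 1 | data) = 0.003663, P(r = 2 | data) = 0.058608, P(r = 4 | data) = 0.93773.
Averaging over the posterior, P(yellow next | data) = (1/5)(0.003663) + (2/5)(0.058608) + (4/5)(0.93773) = 0.77436.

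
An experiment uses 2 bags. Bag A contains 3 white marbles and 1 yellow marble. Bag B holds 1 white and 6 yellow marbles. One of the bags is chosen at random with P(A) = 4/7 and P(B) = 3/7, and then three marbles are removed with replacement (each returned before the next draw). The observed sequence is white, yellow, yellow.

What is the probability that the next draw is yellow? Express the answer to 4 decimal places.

Under each hypothesis, the probability of the observed sequence is: P(data | bag A) = (3/4)(1/4)(1/4) = 0.046875; P(data | bag B) = (1/7)(6/7)(6/7) = 0.10496.
Multiplying each by its prior: 4/7 · 0.046875 = 0.026786, 3/7 · 0.10496 = 0.044981; summing to 0.071767.
Normalising, the posterior is P(bag A | data) = 0.37323, P(bag B | data) = 0.62677.
So P(yellow next | data) = Σ P(yellow next | H) P(H | data) = (1/4)(0.37323) + (6/7)(0.62677) = 0.63054.

0.6305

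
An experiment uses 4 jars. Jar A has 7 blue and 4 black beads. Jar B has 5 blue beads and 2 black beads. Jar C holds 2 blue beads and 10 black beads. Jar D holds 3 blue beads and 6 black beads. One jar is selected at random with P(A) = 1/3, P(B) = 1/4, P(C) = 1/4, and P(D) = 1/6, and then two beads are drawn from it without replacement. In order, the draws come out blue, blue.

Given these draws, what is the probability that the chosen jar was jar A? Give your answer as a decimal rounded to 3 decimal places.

0.482

For each hypothesis, P(data | H) works out to: P(data | jar A) = (7/11)(6/10) = 0.38182; P(data | jar B) = (5/7)(4/6) = 0.47619; P(data | jar C) = (2/12)(1/11) = 0.015152; P(data | jar D) = (3/9)(2/8) = 0.083333.
Multiplying each by its prior: 1/3 · 0.38182 = 0.12727, 1/4 · 0.47619 = 0.11905, 1/4 · 0.015152 = 0.0037879, 1/6 · 0.083333 = 0.013889; summing to 0.264.
Therefore the posterior P(jar A | data) = (0.12727) / (0.264) = 0.4821.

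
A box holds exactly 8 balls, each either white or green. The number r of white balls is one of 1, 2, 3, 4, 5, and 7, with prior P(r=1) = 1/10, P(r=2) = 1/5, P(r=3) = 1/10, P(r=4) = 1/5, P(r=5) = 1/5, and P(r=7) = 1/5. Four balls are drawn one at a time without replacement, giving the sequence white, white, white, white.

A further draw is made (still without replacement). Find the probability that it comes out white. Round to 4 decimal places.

0.6707

The likelihood of the observed sequence under each hypothesis: P(data | r = 1) = (1/8)(0/7) = 0; P(data | r = 2) = (2/8)(1/7)(0/6) = 0; P(data | r = 3) = (3/8)(2/7)(1/6)(0/5) = 0; P(data | r = 4) = (4/8)(3/7)(2/6)(1/5) = 1/70; P(data | r = 5) = (5/8)(4/7)(3/6)(2/5) = 1/14; P(data | r = 7) = (7/8)(6/7)(5/6)(4/5) = 1/2.
Multiplying each by its prior: 1/10 · 0 = 0, 1/5 · 0 = 0, 1/10 · 0 = 0, 1/5 · 1/70 = 1/350, 1/5 · 1/14 = 1/70, 1/5 · 1/2 = 1/10; with total 41/350.
The posterior is then P(r = 1 | data) = 0, P(r = 2 | data) = 0, P(r = 3 | data) = 0, P(r = 4 | data) = 1/41, P(r = 5 | data) = 5/41, P(r = 7 | data) = 35/41.
Averaging over the posterior, P(white next | data) = (0)(1/41) + (1/4)(5/41) + (3/4)(35/41) = 55/82.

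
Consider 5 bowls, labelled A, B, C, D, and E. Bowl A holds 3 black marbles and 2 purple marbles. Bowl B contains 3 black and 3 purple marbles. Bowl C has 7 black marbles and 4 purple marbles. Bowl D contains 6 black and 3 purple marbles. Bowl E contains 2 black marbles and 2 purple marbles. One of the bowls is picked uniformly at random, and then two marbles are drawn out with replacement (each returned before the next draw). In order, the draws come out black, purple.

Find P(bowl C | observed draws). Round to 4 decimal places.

For each hypothesis, P(data | H) works out to: P(data | bowl A) = (3/5)(2/5) = 0.24; P(data | bowl B) = (3/6)(3/6) = 0.25; P(data | bowl C) = (7/11)(4/11) = 0.2314; P(data | bowl D) = (6/9)(3/9) = 0.22222; P(data | bowl E) = (2/4)(2/4) = 0.25.
Multiplying each by its prior: 1/5 · 0.24 = 0.048, 1/5 · 0.25 = 0.05, 1/5 · 0.2314 = 0.046281, 1/5 · 0.22222 = 0.044444, 1/5 · 0.25 = 0.05; with total 0.23873.
Therefore the posterior P(bowl C | data) = (0.046281) / (0.23873) = 0.19387.

0.1939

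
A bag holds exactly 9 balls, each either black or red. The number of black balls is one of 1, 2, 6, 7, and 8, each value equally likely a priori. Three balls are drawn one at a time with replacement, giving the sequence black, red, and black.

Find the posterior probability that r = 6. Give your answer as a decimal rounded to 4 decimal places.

0.3529

Compute the likelihood of the observed sequence for each case: P(data | r = 1) = (1/9)(8/9)(1/9) = 0.010974; P(data | r = 2) = (2/9)(7/9)(2/9) = 0.038409; P(data | r = 6) = (6/9)(3/9)(6/9) = 0.14815; P(data | r = 7) = (7/9)(2/9)(7/9) = 0.13443; P(data | r = 8) = (8/9)(1/9)(8/9) = 0.087791.
Weighting by the prior gives 1/5 · 0.010974 = 0.0021948, 1/5 · 0.038409 = 0.0076818, 1/5 · 0.14815 = 0.02963, 1/5 · 0.13443 = 0.026886, 1/5 · 0.087791 = 0.017558; with total 0.083951.
So P(r = 6 | data) = (0.02963) / (0.083951) = 0.35294.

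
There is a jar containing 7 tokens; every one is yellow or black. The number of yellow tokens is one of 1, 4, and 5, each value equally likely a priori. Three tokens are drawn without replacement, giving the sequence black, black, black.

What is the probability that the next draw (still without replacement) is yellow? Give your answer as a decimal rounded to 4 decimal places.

0.2857

For each hypothesis, P(data | H) works out to: P(data | r = 1) = (6/7)(5/6)(4/5) = 4/7; P(data | r = 4) = (3/7)(2/6)(1/5) = 1/35; P(data | r = 5) = (2/7)(1/6)(0/5) = 0.
The prior-weighted likelihoods are 1/3 · 4/7 = 4/21, 1/3 · 1/35 = 1/105, 1/3 · 0 = 0; these sum to 1/5.
The posterior is then P(r = 1 | data) = 20/21, P(r = 4 | data) = 1/21, P(r = 5 | data) = 0.
So P(yellow next | data) = Σ P(yellow next | H) P(H | data) = (1/4)(20/21) + (1)(1/21) = 2/7.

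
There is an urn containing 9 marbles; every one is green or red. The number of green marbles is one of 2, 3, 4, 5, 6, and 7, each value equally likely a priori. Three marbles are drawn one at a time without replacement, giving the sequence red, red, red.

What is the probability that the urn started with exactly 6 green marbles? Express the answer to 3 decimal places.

Compute the likelihood of the observed sequence for each case: P(data | r = 2) = (7/9)(6/8)(5/7) = 5/12; P(data | r = 3) = (6/9)(5/8)(4/7) = 5/21; P(data | r = 4) = (5/9)(4/8)(3/7) = 5/42; P(data | r = 5) = (4/9)(3/8)(2/7) = 1/21; P(data | r = 6) = (3/9)(2/8)(1/7) = 1/84; P(data | r = 7) = (2/9)(1/8)(0/7) = 0.
Weighting by the prior gives 1/6 · 5/12 = 5/72, 1/6 · 5/21 = 5/126, 1/6 · 5/42 = 5/252, 1/6 · 1/21 = 1/126, 1/6 · 1/84 = 1/504, 1/6 · 0 = 0; with total 5/36.
So P(r = 6 | data) = (1/504) / (5/36) = 1/70.

0.014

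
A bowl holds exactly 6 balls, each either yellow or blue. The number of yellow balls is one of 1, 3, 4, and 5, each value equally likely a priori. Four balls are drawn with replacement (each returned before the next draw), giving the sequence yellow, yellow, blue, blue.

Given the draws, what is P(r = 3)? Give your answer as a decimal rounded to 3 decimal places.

0.415

For each hypothesis, P(data | H) works out to: P(data | r = 1) = (1/6)(1/6)(5/6)(5/6) = 0.01929; P(data | r = 3) = (3/6)(3/6)(3/6)(3/6) = 0.0625; P(data | r = 4) = (4/6)(4/6)(2/6)(2/6) = 0.049383; P(data | r = 5) = (5/6)(5/6)(1/6)(1/6) = 0.01929.
Weighting by the prior gives 1/4 · 0.01929 = 0.0048225, 1/4 · 0.0625 = 0.015625, 1/4 · 0.049383 = 0.012346, 1/4 · 0.01929 = 0.0048225; with total 0.037616.
By Bayes' rule, P(r = 3 | data) = (0.015625) / (0.037616) = 0.41538.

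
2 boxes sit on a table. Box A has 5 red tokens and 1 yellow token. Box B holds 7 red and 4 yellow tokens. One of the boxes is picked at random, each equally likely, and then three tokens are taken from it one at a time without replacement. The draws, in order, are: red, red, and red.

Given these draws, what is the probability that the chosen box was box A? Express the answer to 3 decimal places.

Under each hypothesis, the probability of the observed sequence is: P(data | box A) = (5/6)(4/5)(3/4) = 1/2; P(data | box B) = (7/11)(6/10)(5/9) = 7/33.
Multiplying each by its prior: 1/2 · 1/2 = 1/4, 1/2 · 7/33 = 7/66; these sum to 47/132.
Therefore the posterior P(box A | data) = (1/4) / (47/132) = 33/47.

0.702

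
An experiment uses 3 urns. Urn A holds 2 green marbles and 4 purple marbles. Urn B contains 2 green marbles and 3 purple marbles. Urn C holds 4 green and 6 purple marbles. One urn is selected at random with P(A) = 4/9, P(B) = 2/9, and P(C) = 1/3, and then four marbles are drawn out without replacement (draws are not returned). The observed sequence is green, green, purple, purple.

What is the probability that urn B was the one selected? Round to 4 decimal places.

0.2937

Compute the likelihood of the observed sequence for each case: P(data | urn A) = (2/6)(1/5)(4/4)(3/3) = 0.066667; P(data | urn B) = (2/5)(1/4)(3/3)(2/2) = 0.1; P(data | urn C) = (4/10)(3/9)(6/8)(5/7) = 0.071429.
Multiplying each by its prior: 4/9 · 0.066667 = 0.02963, 2/9 · 0.1 = 0.022222, 1/3 · 0.071429 = 0.02381; these sum to 0.075661.
Hence P(urn B | data) = (0.022222) / (0.075661) = 0.29371.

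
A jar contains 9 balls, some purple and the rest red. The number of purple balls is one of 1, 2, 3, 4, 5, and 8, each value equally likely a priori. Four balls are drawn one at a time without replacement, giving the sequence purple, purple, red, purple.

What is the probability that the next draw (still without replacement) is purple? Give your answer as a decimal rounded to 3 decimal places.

Under each hypothesis, the probability of the observed sequence is: P(data | r = 1) = (1/9)(0/8) = 0; P(data | r = 2) = (2/9)(1/8)(7/7)(0/6) = 0; P(data | r = 3) = (3/9)(2/8)(6/7)(1/6) = 0.011905; P(data | r = 4) = (4/9)(3/8)(5/7)(2/6) = 0.039683; P(data | r = 5) = (5/9)(4/8)(4/7)(3/6) = 0.079365; P(data | r = 8) = (8/9)(7/8)(1/7)(6/6) = 0.11111.
Weighting by the prior gives 1/6 · 0 = 0, 1/6 · 0 = 0, 1/6 · 0.011905 = 0.0019841, 1/6 · 0.039683 = 0.0066138, 1/6 · 0.079365 = 0.013228, 1/6 · 0.11111 = 0.018519; with total 0.040344.
Normalising, the posterior is P(r = 1 | data) = 0, P(r = 2 | data) = 0, P(r = 3 | data) = 0.04918, P(r = 4 | data) = 0.16393, P(r = 5 | data) = 0.32787, P(r = 8 | data) = 0.45902.
The predictive probability is P(purple next | data) = (0)(0.04918) + (1/5)(0.16393) + (2/5)(0.32787) + (1)(0.45902) = 0.62295.

0.623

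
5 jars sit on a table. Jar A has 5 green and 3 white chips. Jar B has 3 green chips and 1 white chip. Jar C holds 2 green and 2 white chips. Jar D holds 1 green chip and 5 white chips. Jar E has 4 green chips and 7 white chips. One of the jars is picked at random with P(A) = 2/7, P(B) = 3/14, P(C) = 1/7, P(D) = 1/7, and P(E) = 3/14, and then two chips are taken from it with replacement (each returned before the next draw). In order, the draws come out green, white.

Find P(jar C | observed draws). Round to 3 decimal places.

0.168

For each hypothesis, P(data | H) works out to: P(data | jar A) = (5/8)(3/8) = 0.23438; P(data | jar B) = (3/4)(1/4) = 0.1875; P(data | jar C) = (2/4)(2/4) = 0.25; P(data | jar D) = (1/6)(5/6) = 0.13889; P(data | jar E) = (4/11)(7/11) = 0.2314.
Weighting by the prior gives 2/7 · 0.23438 = 0.066964, 3/14 · 0.1875 = 0.040179, 1/7 · 0.25 = 0.035714, 1/7 · 0.13889 = 0.019841, 3/14 · 0.2314 = 0.049587; with total 0.21229.
By Bayes' rule, P(jar C | data) = (0.035714) / (0.21229) = 0.16824.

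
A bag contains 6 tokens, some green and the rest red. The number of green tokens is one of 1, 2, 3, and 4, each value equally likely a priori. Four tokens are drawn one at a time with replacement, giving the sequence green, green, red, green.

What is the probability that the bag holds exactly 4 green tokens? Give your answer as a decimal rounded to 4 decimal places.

Under each hypothesis, the probability of the observed sequence is: P(data | r = 1) = (1/6)(1/6)(5/6)(1/6) = 0.003858; P(data | r = 2) = (2/6)(2/6)(4/6)(2/6) = 0.024691; P(data | r = 3) = (3/6)(3/6)(3/6)(3/6) = 0.0625; P(data | r = 4) = (4/6)(4/6)(2/6)(4/6) = 0.098765.
Multiplying each by its prior: 1/4 · 0.003858 = 0.00096451, 1/4 · 0.024691 = 0.0061728, 1/4 · 0.0625 = 0.015625, 1/4 · 0.098765 = 0.024691; these sum to 0.047454.
Hence P(r = 4 | data) = (0.024691) / (0.047454) = 0.52033.

0.5203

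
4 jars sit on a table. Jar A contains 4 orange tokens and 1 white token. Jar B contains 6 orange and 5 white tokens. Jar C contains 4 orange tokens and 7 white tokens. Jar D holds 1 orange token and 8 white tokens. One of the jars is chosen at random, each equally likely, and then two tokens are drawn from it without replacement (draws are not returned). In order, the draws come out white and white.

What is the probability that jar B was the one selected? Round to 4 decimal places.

0.1355

Under each hypothesis, the probability of the observed sequence is: P(data | jar A) = (1/5)(0/4) = 0; P(data | jar B) = (5/11)(4/10) = 2/11; P(data | jar C) = (7/11)(6/10) = 21/55; P(data | jar D) = (8/9)(7/8) = 7/9.
The prior-weighted likelihoods are 1/4 · 0 = 0, 1/4 · 2/11 = 1/22, 1/4 · 21/55 = 21/220, 1/4 · 7/9 = 7/36; with total 166/495.
Therefore the posterior P(jar B | data) = (1/22) / (166/495) = 45/332.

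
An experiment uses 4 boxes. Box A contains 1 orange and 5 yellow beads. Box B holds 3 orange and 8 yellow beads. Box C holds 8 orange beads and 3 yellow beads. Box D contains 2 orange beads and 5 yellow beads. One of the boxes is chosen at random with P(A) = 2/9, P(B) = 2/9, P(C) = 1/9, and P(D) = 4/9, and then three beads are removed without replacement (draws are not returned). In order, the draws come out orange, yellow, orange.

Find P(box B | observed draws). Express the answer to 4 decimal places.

Compute the likelihood of the observed sequence for each case: P(data | box A) = (1/6)(5/5)(0/4) = 0; P(data | box B) = (3/11)(8/10)(2/9) = 0.048485; P(data | box C) = (8/11)(3/10)(7/9) = 0.1697; P(data | box D) = (2/7)(5/6)(1/5) = 0.047619.
Multiplying each by its prior: 2/9 · 0 = 0, 2/9 · 0.048485 = 0.010774, 1/9 · 0.1697 = 0.018855, 4/9 · 0.047619 = 0.021164; with total 0.050794.
Hence P(box B | data) = (0.010774) / (0.050794) = 0.21212.

0.2121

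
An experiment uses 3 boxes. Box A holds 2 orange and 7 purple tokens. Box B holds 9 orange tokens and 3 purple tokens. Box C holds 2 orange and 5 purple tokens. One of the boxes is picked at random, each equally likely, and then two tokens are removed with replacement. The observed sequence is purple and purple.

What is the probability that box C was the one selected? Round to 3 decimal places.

Compute the likelihood of the observed sequence for each case: P(data | box A) = (7/9)(7/9) = 0.60494; P(data | box B) = (3/12)(3/12) = 0.0625; P(data | box C) = (5/7)(5/7) = 0.5102.
Multiplying each by its prior: 1/3 · 0.60494 = 0.20165, 1/3 · 0.0625 = 0.020833, 1/3 · 0.5102 = 0.17007; summing to 0.39255.
Hence P(box C | data) = (0.17007) / (0.39255) = 0.43324.

0.433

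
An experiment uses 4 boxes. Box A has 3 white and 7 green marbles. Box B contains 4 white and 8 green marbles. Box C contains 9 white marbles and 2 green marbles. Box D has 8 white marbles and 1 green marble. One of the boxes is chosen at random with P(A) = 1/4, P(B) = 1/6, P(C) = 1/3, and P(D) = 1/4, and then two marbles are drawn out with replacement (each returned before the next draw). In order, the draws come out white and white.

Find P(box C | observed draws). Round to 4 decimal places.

0.4833

For each hypothesis, P(data | H) works out to: P(data | box A) = (3/10)(3/10) = 0.09; P(data | box B) = (4/12)(4/12) = 0.11111; P(data | box C) = (9/11)(9/11) = 0.66942; P(data | box D) = (8/9)(8/9) = 0.79012.
Multiplying each by its prior: 1/4 · 0.09 = 0.0225, 1/6 · 0.11111 = 0.018519, 1/3 · 0.66942 = 0.22314, 1/4 · 0.79012 = 0.19753; summing to 0.46169.
By Bayes' rule, P(box C | data) = (0.22314) / (0.46169) = 0.48331.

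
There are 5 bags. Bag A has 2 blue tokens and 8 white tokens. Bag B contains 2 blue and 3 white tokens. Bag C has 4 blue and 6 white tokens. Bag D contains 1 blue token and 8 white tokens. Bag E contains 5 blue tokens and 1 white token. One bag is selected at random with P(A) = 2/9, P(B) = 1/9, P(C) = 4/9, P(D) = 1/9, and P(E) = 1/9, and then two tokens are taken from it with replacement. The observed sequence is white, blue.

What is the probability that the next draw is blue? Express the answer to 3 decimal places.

Under each hypothesis, the probability of the observed sequence is: P(data | bag A) = (8/10)(2/10) = 0.16; P(data | bag B) = (3/5)(2/5) = 0.24; P(data | bag C) = (6/10)(4/10) = 0.24; P(data | bag D) = (8/9)(1/9) = 0.098765; P(data | bag E) = (1/6)(5/6) = 0.13889.
Multiplying each by its prior: 2/9 · 0.16 = 0.035556, 1/9 · 0.24 = 0.026667, 4/9 · 0.24 = 0.10667, 1/9 · 0.098765 = 0.010974, 1/9 · 0.13889 = 0.015432; summing to 0.19529.
Normalising, the posterior is P(bag A | data) = 0.18206, P(bag B | data) = 0.13655, P(bag C | data) = 0.54618, P(bag D | data) = 0.056192, P(bag E | data) = 0.079019.
The predictive probability is P(blue next | data) = (1/5)(0.18206) + (2/5)(0.13655) + (2/5)(0.54618) + (1/9)(0.056192) + (5/6)(0.079019) = 0.3816.

0.382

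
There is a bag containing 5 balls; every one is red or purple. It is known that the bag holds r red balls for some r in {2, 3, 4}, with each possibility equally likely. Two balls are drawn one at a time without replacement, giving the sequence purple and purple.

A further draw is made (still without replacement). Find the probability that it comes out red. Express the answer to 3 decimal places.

For each hypothesis, P(data | H) works out to: P(data | r = 2) = (3/5)(2/4) = 3/10; P(data | r = 3) = (2/5)(1/4) = 1/10; P(data | r = 4) = (1/5)(0/4) = 0.
Weighting by the prior gives 1/3 · 3/10 = 1/10, 1/3 · 1/10 = 1/30, 1/3 · 0 = 0; these sum to 2/15.
The posterior is then P(r = 2 | data) = 3/4, P(r = 3 | data) = 1/4, P(r = 4 | data) = 0.
Averaging over the posterior, P(red next | data) = (2/3)(3/4) + (1)(1/4) = 3/4.

0.750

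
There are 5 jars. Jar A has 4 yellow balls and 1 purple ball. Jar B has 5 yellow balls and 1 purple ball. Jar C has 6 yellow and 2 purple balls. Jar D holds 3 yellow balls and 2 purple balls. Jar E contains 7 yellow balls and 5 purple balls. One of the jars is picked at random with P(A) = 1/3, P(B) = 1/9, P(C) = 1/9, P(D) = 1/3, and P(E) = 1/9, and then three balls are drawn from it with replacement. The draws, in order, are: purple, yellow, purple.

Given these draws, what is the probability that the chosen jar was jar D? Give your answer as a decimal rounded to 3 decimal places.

0.519

For each hypothesis, P(data | H) works out to: P(data | jar A) = (1/5)(4/5)(1/5) = 0.032; P(data | jar B) = (1/6)(5/6)(1/6) = 0.023148; P(data | jar C) = (2/8)(6/8)(2/8) = 0.046875; P(data | jar D) = (2/5)(3/5)(2/5) = 0.096; P(data | jar E) = (5/12)(7/12)(5/12) = 0.10127.
Multiplying each by its prior: 1/3 · 0.032 = 0.010667, 1/9 · 0.023148 = 0.002572, 1/9 · 0.046875 = 0.0052083, 1/3 · 0.096 = 0.032, 1/9 · 0.10127 = 0.011253; summing to 0.0617.
Hence P(jar D | data) = (0.032) / (0.0617) = 0.51864.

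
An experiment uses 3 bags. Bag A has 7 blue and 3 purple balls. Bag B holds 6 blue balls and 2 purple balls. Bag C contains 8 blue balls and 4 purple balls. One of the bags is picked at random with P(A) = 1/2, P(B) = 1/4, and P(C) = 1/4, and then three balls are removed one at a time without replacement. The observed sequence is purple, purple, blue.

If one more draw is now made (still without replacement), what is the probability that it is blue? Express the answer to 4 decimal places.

0.8542

Compute the likelihood of the observed sequence for each case: P(data | bag A) = (3/10)(2/9)(7/8) = 7/120; P(data | bag B) = (2/8)(1/7)(6/6) = 1/28; P(data | bag C) = (4/12)(3/11)(8/10) = 4/55.
The prior-weighted likelihoods are 1/2 · 7/120 = 7/240, 1/4 · 1/28 = 1/112, 1/4 · 4/55 = 1/55; with total 13/231.
The posterior is then P(bag A | data) = 0.51827, P(bag B | data) = 0.15865, P(bag C | data) = 0.32308.
The predictive probability is P(blue next | data) = (6/7)(0.51827) + (1)(0.15865) + (7/9)(0.32308) = 0.85417.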